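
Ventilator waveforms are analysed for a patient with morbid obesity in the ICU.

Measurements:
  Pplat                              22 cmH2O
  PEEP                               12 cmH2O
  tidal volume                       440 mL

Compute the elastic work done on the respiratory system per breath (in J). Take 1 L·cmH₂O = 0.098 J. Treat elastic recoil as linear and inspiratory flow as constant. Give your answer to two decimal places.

Elastic work ≈ ½ × (Pplat − PEEP) × Vt = 0.5 × (22 − 12) × 0.440 L = 0.5 × 10.0 × 0.440 = 2.2 L·cmH2O.
× 0.098 J/(L·cmH2O) → 0.2156 J.

0.22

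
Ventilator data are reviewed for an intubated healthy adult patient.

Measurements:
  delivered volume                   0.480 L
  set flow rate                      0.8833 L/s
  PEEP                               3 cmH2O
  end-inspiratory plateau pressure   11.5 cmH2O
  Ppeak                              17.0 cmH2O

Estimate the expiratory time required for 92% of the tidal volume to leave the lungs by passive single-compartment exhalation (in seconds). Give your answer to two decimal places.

0.89

R = (PIP − Pplat)/V̇ = (17.0 − 11.5) / 0.8833 = 5.5/0.8833 = 6.227 cmH2O·s/L.
C = Vt/(Pplat − PEEP) = 480.0 / (11.5 − 3) = 480.0/8.5 = 56.471 mL/cmH2O.
τ = R × C = 6.227 × 0.05647 L/cmH2O = 0.3516 s.
t = −τ·ln(1 − 0.92) = −0.3516·ln(0.08) = 0.888 s.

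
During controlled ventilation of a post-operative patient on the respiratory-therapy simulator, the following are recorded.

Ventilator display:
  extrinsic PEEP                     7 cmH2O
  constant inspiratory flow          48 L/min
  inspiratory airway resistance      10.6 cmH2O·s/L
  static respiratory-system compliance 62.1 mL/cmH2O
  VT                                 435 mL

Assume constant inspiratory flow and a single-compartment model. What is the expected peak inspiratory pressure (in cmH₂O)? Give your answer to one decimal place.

Flow: 48 L/min ÷ 60 = 0.8 L/s.
Equation of motion (constant flow): PIP = Vt/C + R·V̇ + PEEP.
PIP = 435/62.1 + 10.6×0.8 + 7 = 7.005 + 8.48 + 7 = 22.485 cmH2O.

22.5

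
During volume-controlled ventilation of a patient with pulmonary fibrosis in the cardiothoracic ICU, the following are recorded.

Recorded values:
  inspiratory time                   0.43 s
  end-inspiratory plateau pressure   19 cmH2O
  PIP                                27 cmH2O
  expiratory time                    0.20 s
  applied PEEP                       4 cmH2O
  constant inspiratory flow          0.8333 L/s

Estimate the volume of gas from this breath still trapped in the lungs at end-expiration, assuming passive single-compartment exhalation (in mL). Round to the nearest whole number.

150

Vt = flow × Ti = 0.8333 L/s × 0.43 s × 1000 mL/L = 358.32 mL.
R = (PIP − Pplat)/V̇ = (27 − 19) / 0.8333 = 8.0/0.8333 = 9.6 cmH2O·s/L.
C = Vt/(Pplat − PEEP) = 358.32 / (19 − 4) = 358.32/15.0 = 23.888 mL/cmH2O.
τ = R × C = 9.6 × 0.02389 L/cmH2O = 0.2293 s.
Fraction remaining = e^(−Te/τ) = e^(−0.20/0.2293) = 0.418.
Trapped volume = 358.32 × 0.418 = 149.78 mL.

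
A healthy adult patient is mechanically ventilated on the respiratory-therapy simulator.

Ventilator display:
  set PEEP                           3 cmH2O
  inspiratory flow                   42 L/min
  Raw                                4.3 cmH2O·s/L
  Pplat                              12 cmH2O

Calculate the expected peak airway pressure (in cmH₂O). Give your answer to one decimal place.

Flow: 42 L/min ÷ 60 = 0.7 L/s.
PIP = Pplat + Raw × flow = 12 + 4.3 × 0.7 = 12 + 3.01 = 15.01 cmH2O.

15.0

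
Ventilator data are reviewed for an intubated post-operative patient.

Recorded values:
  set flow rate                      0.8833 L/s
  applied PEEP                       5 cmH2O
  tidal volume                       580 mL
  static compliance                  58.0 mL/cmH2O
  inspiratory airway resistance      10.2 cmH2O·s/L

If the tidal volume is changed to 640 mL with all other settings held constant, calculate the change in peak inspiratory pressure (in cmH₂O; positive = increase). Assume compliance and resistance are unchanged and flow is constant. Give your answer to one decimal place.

PIP = Vt/C + R·V̇ + PEEP (constant-flow equation of motion).
Only the elastic term changes: ΔPIP = ΔVt / C = (640 − 580) / 58.0 = 1.034 cmH2O.

1.0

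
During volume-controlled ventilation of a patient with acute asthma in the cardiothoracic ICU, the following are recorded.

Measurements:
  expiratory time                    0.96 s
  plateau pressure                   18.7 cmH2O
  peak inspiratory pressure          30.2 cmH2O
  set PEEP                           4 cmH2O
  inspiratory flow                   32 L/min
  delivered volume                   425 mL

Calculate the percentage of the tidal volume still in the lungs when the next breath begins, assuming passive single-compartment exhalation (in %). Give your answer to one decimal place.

Flow: 32 L/min ÷ 60 = 0.5333 L/s.
R = (PIP − Pplat)/V̇ = (30.2 − 18.7) / 0.5333 = 11.5/0.5333 = 21.564 cmH2O·s/L.
C = Vt/(Pplat − PEEP) = 425.0 / (18.7 − 4) = 425.0/14.7 = 28.912 mL/cmH2O.
τ = R × C = 21.564 × 0.02891 L/cmH2O = 0.6234 s.
Fraction remaining at end-expiration = e^(−Te/τ) = e^(−0.96/0.6234) = 0.2144 → 21.44%.

21.4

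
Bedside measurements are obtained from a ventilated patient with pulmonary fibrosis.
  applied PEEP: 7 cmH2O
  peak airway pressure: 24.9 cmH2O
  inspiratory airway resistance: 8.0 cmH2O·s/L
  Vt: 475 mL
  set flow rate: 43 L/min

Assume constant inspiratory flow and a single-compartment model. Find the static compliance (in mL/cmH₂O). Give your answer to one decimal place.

39.0

Flow: 43 L/min ÷ 60 = 0.7167 L/s.
Equation of motion (constant flow): PIP = Vt/C + R·V̇ + PEEP.
Vt/C = PIP − R·V̇ − PEEP = 24.9 − 8.0×0.7167 − 7 = 24.9 − 5.734 − 7 = 12.166 cmH2O.
C = Vt / 12.166 = 475 / 12.166 = 39.043 mL/cmH2O.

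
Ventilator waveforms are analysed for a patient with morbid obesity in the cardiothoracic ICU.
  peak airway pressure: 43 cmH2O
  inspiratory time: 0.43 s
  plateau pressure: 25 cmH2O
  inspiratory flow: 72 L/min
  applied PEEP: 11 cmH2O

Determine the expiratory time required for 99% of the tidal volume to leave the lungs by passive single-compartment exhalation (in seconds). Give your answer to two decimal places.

2.55

Flow: 72 L/min ÷ 60 = 1.2 L/s.
Vt = flow × Ti = 1.2 L/s × 0.43 s × 1000 mL/L = 516.0 mL.
R = (PIP − Pplat)/V̇ = (43 − 25) / 1.2 = 18.0/1.2 = 15.0 cmH2O·s/L.
C = Vt/(Pplat − PEEP) = 516.0 / (25 − 11) = 516.0/14.0 = 36.857 mL/cmH2O.
τ = R × C = 15.0 × 0.03686 L/cmH2O = 0.5529 s.
t = −τ·ln(1 − 0.99) = −0.5529·ln(0.01) = 2.546 s.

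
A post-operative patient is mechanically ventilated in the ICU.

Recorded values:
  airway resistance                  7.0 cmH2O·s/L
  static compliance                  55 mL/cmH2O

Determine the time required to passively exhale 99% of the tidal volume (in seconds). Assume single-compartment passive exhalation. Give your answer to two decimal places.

τ = R × C = 7.0 × 55 mL/cmH2O = 7.0 × 0.055 L/cmH2O = 0.385 s.
Exhaled fraction f = 1 − e^(−t/τ) → t = −τ·ln(1 − f) = −0.385·ln(0.01) = 1.773 s.

1.77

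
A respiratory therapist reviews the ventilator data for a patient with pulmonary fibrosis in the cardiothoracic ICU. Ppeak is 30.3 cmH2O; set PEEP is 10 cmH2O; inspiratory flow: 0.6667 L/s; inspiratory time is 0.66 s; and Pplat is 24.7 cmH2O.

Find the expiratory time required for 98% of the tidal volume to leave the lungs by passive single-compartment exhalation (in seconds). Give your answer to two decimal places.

Vt = flow × Ti = 0.6667 L/s × 0.66 s × 1000 mL/L = 440.02 mL.
R = (PIP − Pplat)/V̇ = (30.3 − 24.7) / 0.6667 = 5.6/0.6667 = 8.4 cmH2O·s/L.
C = Vt/(Pplat − PEEP) = 440.02 / (24.7 − 10) = 440.02/14.7 = 29.933 mL/cmH2O.
τ = R × C = 8.4 × 0.02993 L/cmH2O = 0.2514 s.
t = −τ·ln(1 − 0.98) = −0.2514·ln(0.02) = 0.9835 s.

0.98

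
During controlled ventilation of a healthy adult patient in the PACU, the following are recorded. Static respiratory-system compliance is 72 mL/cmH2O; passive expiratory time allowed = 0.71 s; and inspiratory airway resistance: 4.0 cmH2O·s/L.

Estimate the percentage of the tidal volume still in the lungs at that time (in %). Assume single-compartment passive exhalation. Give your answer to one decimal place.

τ = R × C = 4.0 × 72 mL/cmH2O = 4.0 × 0.072 L/cmH2O = 0.288 s.
Passive exhalation: V(t)/V₀ = e^(−t/τ) = e^(−0.71/0.288) = 0.08499.
Fraction remaining = 0.08499 → 8.499%.

8.5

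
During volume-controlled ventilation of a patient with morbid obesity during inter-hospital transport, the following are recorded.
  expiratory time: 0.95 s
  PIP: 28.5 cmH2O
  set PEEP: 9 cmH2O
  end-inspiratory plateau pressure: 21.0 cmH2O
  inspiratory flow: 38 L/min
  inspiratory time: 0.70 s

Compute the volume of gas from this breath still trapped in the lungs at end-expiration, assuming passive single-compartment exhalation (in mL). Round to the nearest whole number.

51

Flow: 38 L/min ÷ 60 = 0.6333 L/s.
Vt = flow × Ti = 0.6333 L/s × 0.70 s × 1000 mL/L = 443.31 mL.
R = (PIP − Pplat)/V̇ = (28.5 − 21.0) / 0.6333 = 7.5/0.6333 = 11.843 cmH2O·s/L.
C = Vt/(Pplat − PEEP) = 443.31 / (21.0 − 9) = 443.31/12.0 = 36.943 mL/cmH2O.
τ = R × C = 11.843 × 0.03694 L/cmH2O = 0.4375 s.
Fraction remaining = e^(−Te/τ) = e^(−0.95/0.4375) = 0.114.
Trapped volume = 443.31 × 0.114 = 50.537 mL.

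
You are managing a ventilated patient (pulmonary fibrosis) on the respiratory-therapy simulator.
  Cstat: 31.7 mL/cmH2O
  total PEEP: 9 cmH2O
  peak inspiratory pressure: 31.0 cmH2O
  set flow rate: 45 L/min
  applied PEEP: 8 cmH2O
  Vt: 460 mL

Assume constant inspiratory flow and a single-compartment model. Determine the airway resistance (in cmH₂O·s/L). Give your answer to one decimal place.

Flow: 45 L/min ÷ 60 = 0.75 L/s.
Total PEEP = 9 cmH2O (set 8 + intrinsic 1); this is the baseline alveolar pressure.
Equation of motion (constant flow): PIP = Vt/C + R·V̇ + PEEP.
R·V̇ = PIP − Vt/C − PEEP = 31.0 − 460/31.7 − 9 = 31.0 − 14.511 − 9 = 7.489 cmH2O.
R = 7.489 / 0.75 = 9.985 cmH2O·s/L.

10.0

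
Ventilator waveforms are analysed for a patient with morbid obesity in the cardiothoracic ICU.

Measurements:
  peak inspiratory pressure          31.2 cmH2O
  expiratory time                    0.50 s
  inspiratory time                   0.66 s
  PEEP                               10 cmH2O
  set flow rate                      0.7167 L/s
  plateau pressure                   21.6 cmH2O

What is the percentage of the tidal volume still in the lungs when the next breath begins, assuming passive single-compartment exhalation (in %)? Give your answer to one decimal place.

Vt = flow × Ti = 0.7167 L/s × 0.66 s × 1000 mL/L = 473.02 mL.
R = (PIP − Pplat)/V̇ = (31.2 − 21.6) / 0.7167 = 9.6/0.7167 = 13.395 cmH2O·s/L.
C = Vt/(Pplat − PEEP) = 473.02 / (21.6 − 10) = 473.02/11.6 = 40.778 mL/cmH2O.
τ = R × C = 13.395 × 0.04078 L/cmH2O = 0.5462 s.
Fraction remaining at end-expiration = e^(−Te/τ) = e^(−0.50/0.5462) = 0.4004 → 40.04%.

40.0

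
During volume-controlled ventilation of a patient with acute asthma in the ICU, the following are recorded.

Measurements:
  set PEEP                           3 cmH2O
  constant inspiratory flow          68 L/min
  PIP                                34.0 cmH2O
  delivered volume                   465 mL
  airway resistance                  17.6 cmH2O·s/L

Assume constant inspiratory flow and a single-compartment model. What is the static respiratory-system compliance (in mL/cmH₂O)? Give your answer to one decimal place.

42.1

Flow: 68 L/min ÷ 60 = 1.1333 L/s.
Equation of motion (constant flow): PIP = Vt/C + R·V̇ + PEEP.
Vt/C = PIP − R·V̇ − PEEP = 34.0 − 17.6×1.1333 − 3 = 34.0 − 19.946 − 3 = 11.054 cmH2O.
C = Vt / 11.054 = 465 / 11.054 = 42.066 mL/cmH2O.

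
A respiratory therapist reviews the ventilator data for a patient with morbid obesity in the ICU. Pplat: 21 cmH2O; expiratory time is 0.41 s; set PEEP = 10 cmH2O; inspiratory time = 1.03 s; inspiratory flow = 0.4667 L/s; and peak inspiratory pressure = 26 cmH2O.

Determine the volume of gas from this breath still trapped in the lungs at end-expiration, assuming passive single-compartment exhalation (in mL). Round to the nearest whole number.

200

Vt = flow × Ti = 0.4667 L/s × 1.03 s × 1000 mL/L = 480.7 mL.
R = (PIP − Pplat)/V̇ = (26 − 21) / 0.4667 = 5.0/0.4667 = 10.714 cmH2O·s/L.
C = Vt/(Pplat − PEEP) = 480.7 / (21 − 10) = 480.7/11.0 = 43.7 mL/cmH2O.
τ = R × C = 10.714 × 0.0437 L/cmH2O = 0.4682 s.
Fraction remaining = e^(−Te/τ) = e^(−0.41/0.4682) = 0.4166.
Trapped volume = 480.7 × 0.4166 = 200.26 mL.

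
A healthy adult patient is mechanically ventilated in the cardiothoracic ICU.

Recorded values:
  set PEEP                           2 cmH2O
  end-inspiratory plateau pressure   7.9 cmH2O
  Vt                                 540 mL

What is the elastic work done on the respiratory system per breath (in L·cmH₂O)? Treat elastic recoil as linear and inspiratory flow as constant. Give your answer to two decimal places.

1.59

Elastic work ≈ ½ × (Pplat − PEEP) × Vt = 0.5 × (7.9 − 2) × 0.540 L = 0.5 × 5.9 × 0.540 = 1.593 L·cmH2O.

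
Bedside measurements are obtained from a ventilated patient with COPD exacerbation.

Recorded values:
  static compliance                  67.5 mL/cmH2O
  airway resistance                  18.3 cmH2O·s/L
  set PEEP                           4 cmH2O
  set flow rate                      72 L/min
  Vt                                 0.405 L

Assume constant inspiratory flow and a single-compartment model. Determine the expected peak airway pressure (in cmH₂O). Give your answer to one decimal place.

32.0

Flow: 72 L/min ÷ 60 = 1.2 L/s.
Equation of motion (constant flow): PIP = Vt/C + R·V̇ + PEEP.
PIP = 405/67.5 + 18.3×1.2 + 4 = 6.0 + 21.96 + 4 = 31.96 cmH2O.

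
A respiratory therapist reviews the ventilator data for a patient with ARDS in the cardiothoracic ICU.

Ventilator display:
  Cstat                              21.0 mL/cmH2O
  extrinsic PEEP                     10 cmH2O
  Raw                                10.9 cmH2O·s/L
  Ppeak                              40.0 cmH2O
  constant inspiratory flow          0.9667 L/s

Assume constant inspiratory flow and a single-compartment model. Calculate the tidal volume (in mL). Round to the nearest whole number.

409

Equation of motion (constant flow): PIP = Vt/C + R·V̇ + PEEP.
Vt/C = PIP − R·V̇ − PEEP = 40.0 − 10.537 − 10 = 19.463 cmH2O.
Vt = C × 19.463 = 21.0 × 19.463 = 408.72 mL.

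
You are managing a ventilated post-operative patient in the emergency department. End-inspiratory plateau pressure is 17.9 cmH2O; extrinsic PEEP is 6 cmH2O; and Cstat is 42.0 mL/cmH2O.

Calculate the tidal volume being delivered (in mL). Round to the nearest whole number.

500

Vt = Cstat × (Pplat − PEEP) = 42.0 × (17.9 − 6) = 42.0 × 11.9 = 499.8 mL.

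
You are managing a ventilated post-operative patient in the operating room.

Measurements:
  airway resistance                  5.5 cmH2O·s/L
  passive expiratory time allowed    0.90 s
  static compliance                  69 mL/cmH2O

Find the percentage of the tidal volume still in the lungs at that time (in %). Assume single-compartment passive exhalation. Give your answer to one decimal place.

9.3

τ = R × C = 5.5 × 69 mL/cmH2O = 5.5 × 0.069 L/cmH2O = 0.3795 s.
Passive exhalation: V(t)/V₀ = e^(−t/τ) = e^(−0.90/0.3795) = 0.09334.
Fraction remaining = 0.09334 → 9.334%.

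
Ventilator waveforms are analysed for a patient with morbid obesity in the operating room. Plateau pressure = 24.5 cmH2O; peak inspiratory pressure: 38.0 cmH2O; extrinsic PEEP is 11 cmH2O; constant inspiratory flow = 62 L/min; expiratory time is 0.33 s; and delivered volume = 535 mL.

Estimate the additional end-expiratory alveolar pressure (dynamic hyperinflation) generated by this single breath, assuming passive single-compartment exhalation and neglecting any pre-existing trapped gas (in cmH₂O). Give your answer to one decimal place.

7.1

Flow: 62 L/min ÷ 60 = 1.0333 L/s.
R = (PIP − Pplat)/V̇ = (38.0 − 24.5) / 1.0333 = 13.5/1.0333 = 13.065 cmH2O·s/L.
C = Vt/(Pplat − PEEP) = 535.0 / (24.5 − 11) = 535.0/13.5 = 39.63 mL/cmH2O.
τ = R × C = 13.065 × 0.03963 L/cmH2O = 0.5178 s.
Fraction remaining = e^(−Te/τ) = e^(−0.33/0.5178) = 0.5287; trapped volume = 535.0 × 0.5287 = 282.85 mL.
Additional alveolar pressure from trapping ≈ V_trapped / C = 282.85 / 39.63 = 7.137 cmH2O.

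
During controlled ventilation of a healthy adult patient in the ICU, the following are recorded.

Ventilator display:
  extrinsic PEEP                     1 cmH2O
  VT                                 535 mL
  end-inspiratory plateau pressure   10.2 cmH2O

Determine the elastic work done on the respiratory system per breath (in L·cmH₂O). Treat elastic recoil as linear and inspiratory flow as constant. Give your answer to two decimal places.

2.46

Elastic work ≈ ½ × (Pplat − PEEP) × Vt = 0.5 × (10.2 − 1) × 0.535 L = 0.5 × 9.2 × 0.535 = 2.461 L·cmH2O.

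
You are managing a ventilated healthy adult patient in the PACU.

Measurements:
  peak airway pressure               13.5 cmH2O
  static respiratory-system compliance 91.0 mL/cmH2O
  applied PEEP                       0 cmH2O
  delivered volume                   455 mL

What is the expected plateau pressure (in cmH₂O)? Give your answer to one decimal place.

Pplat = PEEP + Vt / Cstat = 0 + 455 / 91.0 = 0 + 5.0 = 5.0 cmH2O.

5.0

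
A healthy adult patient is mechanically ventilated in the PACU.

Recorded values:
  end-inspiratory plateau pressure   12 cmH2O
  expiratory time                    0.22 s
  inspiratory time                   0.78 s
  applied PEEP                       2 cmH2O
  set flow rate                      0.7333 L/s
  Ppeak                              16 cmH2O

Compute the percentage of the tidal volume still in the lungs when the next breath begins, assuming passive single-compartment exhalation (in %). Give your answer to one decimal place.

Vt = flow × Ti = 0.7333 L/s × 0.78 s × 1000 mL/L = 571.97 mL.
R = (PIP − Pplat)/V̇ = (16 − 12) / 0.7333 = 4.0/0.7333 = 5.455 cmH2O·s/L.
C = Vt/(Pplat − PEEP) = 571.97 / (12 − 2) = 571.97/10.0 = 57.197 mL/cmH2O.
τ = R × C = 5.455 × 0.0572 L/cmH2O = 0.312 s.
Fraction remaining at end-expiration = e^(−Te/τ) = e^(−0.22/0.312) = 0.494 → 49.4%.

49.4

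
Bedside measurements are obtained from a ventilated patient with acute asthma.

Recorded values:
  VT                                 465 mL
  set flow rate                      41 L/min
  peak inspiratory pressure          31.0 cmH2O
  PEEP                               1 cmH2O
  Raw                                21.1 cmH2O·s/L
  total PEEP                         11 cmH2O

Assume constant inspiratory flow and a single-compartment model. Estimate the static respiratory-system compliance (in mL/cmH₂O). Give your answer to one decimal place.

83.3

Flow: 41 L/min ÷ 60 = 0.6833 L/s.
Total PEEP = 11 cmH2O (set 1 + intrinsic 10); this is the baseline alveolar pressure.
Equation of motion (constant flow): PIP = Vt/C + R·V̇ + PEEP.
Vt/C = PIP − R·V̇ − PEEP = 31.0 − 21.1×0.6833 − 11 = 31.0 − 14.418 − 11 = 5.582 cmH2O.
C = Vt / 5.582 = 465 / 5.582 = 83.303 mL/cmH2O.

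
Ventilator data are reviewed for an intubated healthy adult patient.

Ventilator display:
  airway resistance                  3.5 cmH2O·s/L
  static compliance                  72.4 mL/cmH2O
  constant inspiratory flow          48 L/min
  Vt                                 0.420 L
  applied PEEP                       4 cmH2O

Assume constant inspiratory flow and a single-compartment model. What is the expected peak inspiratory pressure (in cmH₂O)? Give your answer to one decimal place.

Flow: 48 L/min ÷ 60 = 0.8 L/s.
Equation of motion (constant flow): PIP = Vt/C + R·V̇ + PEEP.
PIP = 420/72.4 + 3.5×0.8 + 4 = 5.801 + 2.8 + 4 = 12.601 cmH2O.

12.6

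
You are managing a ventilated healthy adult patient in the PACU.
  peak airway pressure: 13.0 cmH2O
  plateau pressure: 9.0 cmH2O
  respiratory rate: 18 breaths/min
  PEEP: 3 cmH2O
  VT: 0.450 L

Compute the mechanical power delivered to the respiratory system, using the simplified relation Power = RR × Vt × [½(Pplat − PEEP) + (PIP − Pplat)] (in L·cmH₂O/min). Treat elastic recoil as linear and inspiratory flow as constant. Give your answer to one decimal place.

Per-breath work = Vt × [½(Pplat−PEEP) + (PIP−Pplat)] = 0.450 × [0.5×6.0 + 4.0] = 0.450 × 7.0 = 3.15 L·cmH2O.
Power = 18 × 3.15 = 56.7 L·cmH2O/min.

56.7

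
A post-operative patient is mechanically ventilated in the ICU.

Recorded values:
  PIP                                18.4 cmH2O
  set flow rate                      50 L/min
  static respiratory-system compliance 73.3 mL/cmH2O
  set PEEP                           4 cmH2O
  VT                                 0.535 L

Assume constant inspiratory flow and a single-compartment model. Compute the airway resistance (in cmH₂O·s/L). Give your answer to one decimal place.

8.5

Flow: 50 L/min ÷ 60 = 0.8333 L/s.
Equation of motion (constant flow): PIP = Vt/C + R·V̇ + PEEP.
R·V̇ = PIP − Vt/C − PEEP = 18.4 − 535/73.3 − 4 = 18.4 − 7.299 − 4 = 7.101 cmH2O.
R = 7.101 / 0.8333 = 8.522 cmH2O·s/L.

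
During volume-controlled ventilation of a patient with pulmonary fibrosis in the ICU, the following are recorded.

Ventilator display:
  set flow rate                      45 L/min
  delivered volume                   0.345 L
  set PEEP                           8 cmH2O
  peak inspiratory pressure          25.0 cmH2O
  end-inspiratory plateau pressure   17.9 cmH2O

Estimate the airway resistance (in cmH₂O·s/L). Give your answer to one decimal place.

Flow: 45 L/min ÷ 60 = 0.75 L/s.
Raw = (PIP − Pplat) / flow = (25.0 − 17.9) / 0.75 = 7.1 / 0.75 = 9.467 cmH2O·s/L.

9.5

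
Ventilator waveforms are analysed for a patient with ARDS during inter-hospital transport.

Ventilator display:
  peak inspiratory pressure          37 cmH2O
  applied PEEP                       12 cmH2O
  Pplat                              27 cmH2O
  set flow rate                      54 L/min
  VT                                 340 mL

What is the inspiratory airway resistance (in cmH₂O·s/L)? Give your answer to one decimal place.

Flow: 54 L/min ÷ 60 = 0.9 L/s.
Raw = (PIP − Pplat) / flow = (37 − 27) / 0.9 = 10.0 / 0.9 = 11.111 cmH2O·s/L.

11.1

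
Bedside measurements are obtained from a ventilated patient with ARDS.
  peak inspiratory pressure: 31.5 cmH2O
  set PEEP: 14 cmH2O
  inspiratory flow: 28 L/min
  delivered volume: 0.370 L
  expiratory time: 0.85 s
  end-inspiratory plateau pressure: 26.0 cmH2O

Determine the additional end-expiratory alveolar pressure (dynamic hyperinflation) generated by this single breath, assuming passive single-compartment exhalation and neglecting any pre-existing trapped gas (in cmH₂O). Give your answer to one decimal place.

Flow: 28 L/min ÷ 60 = 0.4667 L/s.
R = (PIP − Pplat)/V̇ = (31.5 − 26.0) / 0.4667 = 5.5/0.4667 = 11.785 cmH2O·s/L.
C = Vt/(Pplat − PEEP) = 370.0 / (26.0 − 14) = 370.0/12.0 = 30.833 mL/cmH2O.
τ = R × C = 11.785 × 0.03083 L/cmH2O = 0.3633 s.
Fraction remaining = e^(−Te/τ) = e^(−0.85/0.3633) = 0.09636; trapped volume = 370.0 × 0.09636 = 35.653 mL.
Additional alveolar pressure from trapping ≈ V_trapped / C = 35.653 / 30.833 = 1.156 cmH2O.

1.2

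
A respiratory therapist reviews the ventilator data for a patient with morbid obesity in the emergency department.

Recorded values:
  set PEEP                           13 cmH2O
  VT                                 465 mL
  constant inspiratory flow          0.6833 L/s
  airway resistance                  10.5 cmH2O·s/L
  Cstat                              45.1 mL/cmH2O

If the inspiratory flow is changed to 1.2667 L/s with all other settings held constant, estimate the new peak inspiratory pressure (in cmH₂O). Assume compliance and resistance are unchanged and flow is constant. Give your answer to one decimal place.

36.6

PIP = Vt/C + R·V̇ + PEEP (constant-flow equation of motion).
Only the resistive term changes: ΔPIP = R × ΔV̇ = 10.5 × (1.2667 − 0.6833) = 10.5 × 0.5834 = 6.126 cmH2O.
Original PIP = 465/45.1 + 10.5×0.6833 + 13 = 30.485 cmH2O; new PIP = 30.485 + (6.126) = 36.611 cmH2O.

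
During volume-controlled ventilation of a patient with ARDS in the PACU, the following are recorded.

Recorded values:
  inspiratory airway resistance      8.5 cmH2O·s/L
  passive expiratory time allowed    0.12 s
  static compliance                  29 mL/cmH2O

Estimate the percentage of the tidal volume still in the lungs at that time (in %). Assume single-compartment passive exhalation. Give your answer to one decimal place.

61.5

τ = R × C = 8.5 × 29 mL/cmH2O = 8.5 × 0.029 L/cmH2O = 0.2465 s.
Passive exhalation: V(t)/V₀ = e^(−t/τ) = e^(−0.12/0.2465) = 0.6146.
Fraction remaining = 0.6146 → 61.46%.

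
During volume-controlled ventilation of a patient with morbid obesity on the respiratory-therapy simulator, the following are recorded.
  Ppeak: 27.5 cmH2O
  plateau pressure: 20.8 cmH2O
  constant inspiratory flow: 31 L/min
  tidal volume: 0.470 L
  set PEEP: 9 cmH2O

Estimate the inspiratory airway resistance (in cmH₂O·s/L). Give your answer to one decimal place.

Flow: 31 L/min ÷ 60 = 0.5167 L/s.
Raw = (PIP − Pplat) / flow = (27.5 − 20.8) / 0.5167 = 6.7 / 0.5167 = 12.967 cmH2O·s/L.

13.0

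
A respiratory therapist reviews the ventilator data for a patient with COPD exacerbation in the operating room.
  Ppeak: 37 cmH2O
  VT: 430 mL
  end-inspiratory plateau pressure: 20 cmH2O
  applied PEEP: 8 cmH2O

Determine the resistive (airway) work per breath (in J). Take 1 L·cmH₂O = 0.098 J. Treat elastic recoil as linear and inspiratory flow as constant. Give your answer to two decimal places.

With constant inspiratory flow the resistive pressure is constant at PIP − Pplat = 37 − 20 = 17.0 cmH2O, so resistive work = 17.0 × 0.430 = 7.31 L·cmH2O.
× 0.098 J/(L·cmH2O) → 0.7164 J.

0.72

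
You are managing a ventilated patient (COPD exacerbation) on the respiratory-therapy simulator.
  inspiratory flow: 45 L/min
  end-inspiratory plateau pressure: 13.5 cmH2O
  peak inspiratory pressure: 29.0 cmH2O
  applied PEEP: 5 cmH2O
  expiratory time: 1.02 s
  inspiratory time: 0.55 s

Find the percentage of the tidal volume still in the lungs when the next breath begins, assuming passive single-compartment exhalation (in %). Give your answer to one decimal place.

36.2

Flow: 45 L/min ÷ 60 = 0.75 L/s.
Vt = flow × Ti = 0.75 L/s × 0.55 s × 1000 mL/L = 412.5 mL.
R = (PIP − Pplat)/V̇ = (29.0 − 13.5) / 0.75 = 15.5/0.75 = 20.667 cmH2O·s/L.
C = Vt/(Pplat − PEEP) = 412.5 / (13.5 − 5) = 412.5/8.5 = 48.529 mL/cmH2O.
τ = R × C = 20.667 × 0.04853 L/cmH2O = 1.003 s.
Fraction remaining at end-expiration = e^(−Te/τ) = e^(−1.02/1.003) = 0.3617 → 36.17%.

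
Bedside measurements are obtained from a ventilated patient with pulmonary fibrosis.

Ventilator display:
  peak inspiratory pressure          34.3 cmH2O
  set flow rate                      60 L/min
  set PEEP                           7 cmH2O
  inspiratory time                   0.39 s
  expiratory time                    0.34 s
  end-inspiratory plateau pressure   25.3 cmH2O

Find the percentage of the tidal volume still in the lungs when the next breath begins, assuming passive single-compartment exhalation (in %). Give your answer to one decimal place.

17.0

Flow: 60 L/min ÷ 60 = 1 L/s.
Vt = flow × Ti = 1 L/s × 0.39 s × 1000 mL/L = 390.0 mL.
R = (PIP − Pplat)/V̇ = (34.3 − 25.3) / 1 = 9.0/1 = 9.0 cmH2O·s/L.
C = Vt/(Pplat − PEEP) = 390.0 / (25.3 − 7) = 390.0/18.3 = 21.311 mL/cmH2O.
τ = R × C = 9.0 × 0.02131 L/cmH2O = 0.1918 s.
Fraction remaining at end-expiration = e^(−Te/τ) = e^(−0.34/0.1918) = 0.1699 → 16.99%.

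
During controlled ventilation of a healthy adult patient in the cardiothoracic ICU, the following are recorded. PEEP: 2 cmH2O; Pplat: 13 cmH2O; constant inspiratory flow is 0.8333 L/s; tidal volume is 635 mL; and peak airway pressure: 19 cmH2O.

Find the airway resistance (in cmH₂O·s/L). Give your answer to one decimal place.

Raw = (PIP − Pplat) / flow = (19 − 13) / 0.8333 = 6.0 / 0.8333 = 7.2 cmH2O·s/L.

7.2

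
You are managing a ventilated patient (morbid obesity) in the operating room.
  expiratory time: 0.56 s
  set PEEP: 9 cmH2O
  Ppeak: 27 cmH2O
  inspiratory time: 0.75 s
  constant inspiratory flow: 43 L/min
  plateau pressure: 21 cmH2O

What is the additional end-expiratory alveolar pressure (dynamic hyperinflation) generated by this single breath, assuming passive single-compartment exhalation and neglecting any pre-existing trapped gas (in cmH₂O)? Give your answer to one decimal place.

Flow: 43 L/min ÷ 60 = 0.7167 L/s.
Vt = flow × Ti = 0.7167 L/s × 0.75 s × 1000 mL/L = 537.53 mL.
R = (PIP − Pplat)/V̇ = (27 − 21) / 0.7167 = 6.0/0.7167 = 8.372 cmH2O·s/L.
C = Vt/(Pplat − PEEP) = 537.53 / (21 − 9) = 537.53/12.0 = 44.794 mL/cmH2O.
τ = R × C = 8.372 × 0.04479 L/cmH2O = 0.375 s.
Fraction remaining = e^(−Te/τ) = e^(−0.56/0.375) = 0.2246; trapped volume = 537.53 × 0.2246 = 120.73 mL.
Additional alveolar pressure from trapping ≈ V_trapped / C = 120.73 / 44.794 = 2.695 cmH2O.

2.7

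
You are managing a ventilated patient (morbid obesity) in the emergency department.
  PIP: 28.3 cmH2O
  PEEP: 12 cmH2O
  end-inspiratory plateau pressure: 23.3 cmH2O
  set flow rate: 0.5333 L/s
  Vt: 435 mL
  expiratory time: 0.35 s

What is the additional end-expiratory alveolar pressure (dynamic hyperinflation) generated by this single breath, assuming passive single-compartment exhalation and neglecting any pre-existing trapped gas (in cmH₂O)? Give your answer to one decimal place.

4.3

R = (PIP − Pplat)/V̇ = (28.3 − 23.3) / 0.5333 = 5.0/0.5333 = 9.376 cmH2O·s/L.
C = Vt/(Pplat − PEEP) = 435.0 / (23.3 − 12) = 435.0/11.3 = 38.496 mL/cmH2O.
τ = R × C = 9.376 × 0.0385 L/cmH2O = 0.361 s.
Fraction remaining = e^(−Te/τ) = e^(−0.35/0.361) = 0.3793; trapped volume = 435.0 × 0.3793 = 165.0 mL.
Additional alveolar pressure from trapping ≈ V_trapped / C = 165.0 / 38.496 = 4.286 cmH2O.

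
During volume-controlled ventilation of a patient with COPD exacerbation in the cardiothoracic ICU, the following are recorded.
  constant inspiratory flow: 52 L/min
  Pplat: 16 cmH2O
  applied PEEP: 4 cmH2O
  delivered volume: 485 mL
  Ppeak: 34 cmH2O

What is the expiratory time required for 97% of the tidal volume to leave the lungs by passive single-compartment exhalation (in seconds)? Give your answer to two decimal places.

Flow: 52 L/min ÷ 60 = 0.8667 L/s.
R = (PIP − Pplat)/V̇ = (34 − 16) / 0.8667 = 18.0/0.8667 = 20.768 cmH2O·s/L.
C = Vt/(Pplat − PEEP) = 485.0 / (16 − 4) = 485.0/12.0 = 40.417 mL/cmH2O.
τ = R × C = 20.768 × 0.04042 L/cmH2O = 0.8394 s.
t = −τ·ln(1 − 0.97) = −0.8394·ln(0.03) = 2.943 s.

2.94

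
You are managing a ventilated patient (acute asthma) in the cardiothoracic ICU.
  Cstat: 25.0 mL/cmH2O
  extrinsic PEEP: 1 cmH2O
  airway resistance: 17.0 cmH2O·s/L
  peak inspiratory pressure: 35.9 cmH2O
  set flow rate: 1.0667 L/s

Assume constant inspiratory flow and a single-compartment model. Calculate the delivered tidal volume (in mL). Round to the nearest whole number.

Equation of motion (constant flow): PIP = Vt/C + R·V̇ + PEEP.
Vt/C = PIP − R·V̇ − PEEP = 35.9 − 18.134 − 1 = 16.766 cmH2O.
Vt = C × 16.766 = 25.0 × 16.766 = 419.15 mL.

419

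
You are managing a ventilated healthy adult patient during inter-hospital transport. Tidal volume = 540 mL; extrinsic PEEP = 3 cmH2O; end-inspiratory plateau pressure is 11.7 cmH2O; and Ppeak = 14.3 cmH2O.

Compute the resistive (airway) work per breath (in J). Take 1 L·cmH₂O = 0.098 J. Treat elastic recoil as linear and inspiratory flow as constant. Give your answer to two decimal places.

0.14

With constant inspiratory flow the resistive pressure is constant at PIP − Pplat = 14.3 − 11.7 = 2.6 cmH2O, so resistive work = 2.6 × 0.540 = 1.404 L·cmH2O.
× 0.098 J/(L·cmH2O) → 0.1376 J.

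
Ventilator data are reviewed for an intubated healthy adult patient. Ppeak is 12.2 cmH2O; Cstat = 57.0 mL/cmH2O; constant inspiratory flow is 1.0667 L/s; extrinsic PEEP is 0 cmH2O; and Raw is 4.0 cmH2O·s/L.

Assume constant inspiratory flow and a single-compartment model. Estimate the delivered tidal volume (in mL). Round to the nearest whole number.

Equation of motion (constant flow): PIP = Vt/C + R·V̇ + PEEP.
Vt/C = PIP − R·V̇ − PEEP = 12.2 − 4.267 − 0 = 7.933 cmH2O.
Vt = C × 7.933 = 57.0 × 7.933 = 452.18 mL.

452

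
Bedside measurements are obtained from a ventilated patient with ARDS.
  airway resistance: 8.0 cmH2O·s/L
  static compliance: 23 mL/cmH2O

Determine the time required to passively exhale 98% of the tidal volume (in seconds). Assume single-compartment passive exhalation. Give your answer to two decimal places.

0.72

τ = R × C = 8.0 × 23 mL/cmH2O = 8.0 × 0.023 L/cmH2O = 0.184 s.
Exhaled fraction f = 1 − e^(−t/τ) → t = −τ·ln(1 − f) = −0.184·ln(0.02) = 0.7198 s.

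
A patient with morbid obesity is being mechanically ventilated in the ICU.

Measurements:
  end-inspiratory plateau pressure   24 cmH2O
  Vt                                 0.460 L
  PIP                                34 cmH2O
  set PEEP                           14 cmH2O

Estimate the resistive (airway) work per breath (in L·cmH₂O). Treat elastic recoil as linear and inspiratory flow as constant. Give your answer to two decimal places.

With constant inspiratory flow the resistive pressure is constant at PIP − Pplat = 34 − 24 = 10.0 cmH2O, so resistive work = 10.0 × 0.460 = 4.6 L·cmH2O.

4.60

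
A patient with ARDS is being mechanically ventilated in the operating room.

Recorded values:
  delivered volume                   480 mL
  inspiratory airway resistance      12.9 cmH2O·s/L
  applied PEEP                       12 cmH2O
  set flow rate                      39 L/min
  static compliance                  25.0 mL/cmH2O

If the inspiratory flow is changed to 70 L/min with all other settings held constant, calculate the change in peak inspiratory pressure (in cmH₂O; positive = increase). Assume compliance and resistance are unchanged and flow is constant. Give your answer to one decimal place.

6.7

Flow: 39 L/min ÷ 60 = 0.65 L/s.
New flow: 70 L/min ÷ 60 = 1.1667 L/s.
PIP = Vt/C + R·V̇ + PEEP (constant-flow equation of motion).
Only the resistive term changes: ΔPIP = R × ΔV̇ = 12.9 × (1.1667 − 0.65) = 12.9 × 0.5167 = 6.665 cmH2O.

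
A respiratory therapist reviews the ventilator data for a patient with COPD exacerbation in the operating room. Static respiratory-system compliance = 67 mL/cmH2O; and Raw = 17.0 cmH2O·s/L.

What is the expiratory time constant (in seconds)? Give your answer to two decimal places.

τ = R × C = 17.0 × 67 mL/cmH2O = 17.0 × 0.067 L/cmH2O = 1.139 s.

1.14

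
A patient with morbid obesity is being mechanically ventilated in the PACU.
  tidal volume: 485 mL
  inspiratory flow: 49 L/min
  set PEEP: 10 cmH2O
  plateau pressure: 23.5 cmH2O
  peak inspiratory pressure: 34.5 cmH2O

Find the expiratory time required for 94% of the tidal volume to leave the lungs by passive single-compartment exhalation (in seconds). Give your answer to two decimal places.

Flow: 49 L/min ÷ 60 = 0.8167 L/s.
R = (PIP − Pplat)/V̇ = (34.5 − 23.5) / 0.8167 = 11.0/0.8167 = 13.469 cmH2O·s/L.
C = Vt/(Pplat − PEEP) = 485.0 / (23.5 − 10) = 485.0/13.5 = 35.926 mL/cmH2O.
τ = R × C = 13.469 × 0.03593 L/cmH2O = 0.4839 s.
t = −τ·ln(1 − 0.94) = −0.4839·ln(0.06) = 1.361 s.

1.36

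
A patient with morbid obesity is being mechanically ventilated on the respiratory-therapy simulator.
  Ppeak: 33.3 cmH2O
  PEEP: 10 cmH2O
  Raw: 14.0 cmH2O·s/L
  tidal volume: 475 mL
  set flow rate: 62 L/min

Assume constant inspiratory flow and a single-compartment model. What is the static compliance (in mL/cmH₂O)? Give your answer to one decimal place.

Flow: 62 L/min ÷ 60 = 1.0333 L/s.
Equation of motion (constant flow): PIP = Vt/C + R·V̇ + PEEP.
Vt/C = PIP − R·V̇ − PEEP = 33.3 − 14.0×1.0333 − 10 = 33.3 − 14.466 − 10 = 8.834 cmH2O.
C = Vt / 8.834 = 475 / 8.834 = 53.77 mL/cmH2O.

53.8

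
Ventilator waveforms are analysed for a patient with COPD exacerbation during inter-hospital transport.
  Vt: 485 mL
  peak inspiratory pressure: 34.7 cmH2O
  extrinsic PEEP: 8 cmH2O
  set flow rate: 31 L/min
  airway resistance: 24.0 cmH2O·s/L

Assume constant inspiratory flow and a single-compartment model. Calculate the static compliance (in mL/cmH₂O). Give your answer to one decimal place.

33.9

Flow: 31 L/min ÷ 60 = 0.5167 L/s.
Equation of motion (constant flow): PIP = Vt/C + R·V̇ + PEEP.
Vt/C = PIP − R·V̇ − PEEP = 34.7 − 24.0×0.5167 − 8 = 34.7 − 12.401 − 8 = 14.299 cmH2O.
C = Vt / 14.299 = 485 / 14.299 = 33.918 mL/cmH2O.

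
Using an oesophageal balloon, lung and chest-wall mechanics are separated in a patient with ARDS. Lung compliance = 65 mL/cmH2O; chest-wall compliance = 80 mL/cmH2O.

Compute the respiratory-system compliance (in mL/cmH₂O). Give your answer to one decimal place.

35.9

Lung and chest wall are elastances in series: 1/Crs = 1/CL + 1/Ccw.
1/Crs = 1/65 + 1/80 = 0.02788.
Crs = 35.868 mL/cmH2O.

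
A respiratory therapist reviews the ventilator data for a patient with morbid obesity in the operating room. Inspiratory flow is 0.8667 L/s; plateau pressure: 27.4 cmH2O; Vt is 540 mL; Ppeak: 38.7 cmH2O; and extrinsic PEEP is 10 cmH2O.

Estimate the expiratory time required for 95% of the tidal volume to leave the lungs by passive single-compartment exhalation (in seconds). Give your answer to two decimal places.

R = (PIP − Pplat)/V̇ = (38.7 − 27.4) / 0.8667 = 11.3/0.8667 = 13.038 cmH2O·s/L.
C = Vt/(Pplat − PEEP) = 540.0 / (27.4 − 10) = 540.0/17.4 = 31.034 mL/cmH2O.
τ = R × C = 13.038 × 0.03103 L/cmH2O = 0.4046 s.
t = −τ·ln(1 − 0.95) = −0.4046·ln(0.05) = 1.212 s.

1.21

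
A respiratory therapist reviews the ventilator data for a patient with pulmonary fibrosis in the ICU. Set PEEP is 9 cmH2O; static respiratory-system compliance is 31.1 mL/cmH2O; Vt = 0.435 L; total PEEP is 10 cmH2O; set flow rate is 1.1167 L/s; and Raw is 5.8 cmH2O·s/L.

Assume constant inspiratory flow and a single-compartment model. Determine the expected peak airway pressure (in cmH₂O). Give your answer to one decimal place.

Total PEEP = 10 cmH2O (set 9 + intrinsic 1); this is the baseline alveolar pressure.
Equation of motion (constant flow): PIP = Vt/C + R·V̇ + PEEP.
PIP = 435/31.1 + 5.8×1.1167 + 10 = 13.987 + 6.477 + 10 = 30.464 cmH2O.

30.5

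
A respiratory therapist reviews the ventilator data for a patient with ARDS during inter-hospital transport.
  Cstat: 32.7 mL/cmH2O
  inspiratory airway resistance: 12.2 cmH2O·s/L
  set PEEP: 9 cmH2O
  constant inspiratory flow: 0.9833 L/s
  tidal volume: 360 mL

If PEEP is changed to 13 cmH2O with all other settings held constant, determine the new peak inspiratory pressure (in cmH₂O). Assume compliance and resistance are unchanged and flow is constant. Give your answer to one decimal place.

PIP = Vt/C + R·V̇ + PEEP (constant-flow equation of motion).
Only the baseline term changes: ΔPIP = ΔPEEP = 13 − 9 = 4.0 cmH2O.
Original PIP = 360/32.7 + 12.2×0.9833 + 9 = 32.005 cmH2O; new PIP = 32.005 + (4.0) = 36.005 cmH2O.

36.0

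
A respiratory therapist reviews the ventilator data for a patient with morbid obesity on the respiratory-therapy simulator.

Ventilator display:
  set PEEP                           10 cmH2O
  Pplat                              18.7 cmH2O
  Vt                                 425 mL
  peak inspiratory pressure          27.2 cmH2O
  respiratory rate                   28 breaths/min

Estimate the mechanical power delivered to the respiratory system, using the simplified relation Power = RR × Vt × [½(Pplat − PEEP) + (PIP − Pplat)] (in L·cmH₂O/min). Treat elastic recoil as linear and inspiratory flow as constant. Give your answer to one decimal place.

Per-breath work = Vt × [½(Pplat−PEEP) + (PIP−Pplat)] = 0.425 × [0.5×8.7 + 8.5] = 0.425 × 12.85 = 5.461 L·cmH2O.
Power = 28 × 5.461 = 152.91 L·cmH2O/min.

152.9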